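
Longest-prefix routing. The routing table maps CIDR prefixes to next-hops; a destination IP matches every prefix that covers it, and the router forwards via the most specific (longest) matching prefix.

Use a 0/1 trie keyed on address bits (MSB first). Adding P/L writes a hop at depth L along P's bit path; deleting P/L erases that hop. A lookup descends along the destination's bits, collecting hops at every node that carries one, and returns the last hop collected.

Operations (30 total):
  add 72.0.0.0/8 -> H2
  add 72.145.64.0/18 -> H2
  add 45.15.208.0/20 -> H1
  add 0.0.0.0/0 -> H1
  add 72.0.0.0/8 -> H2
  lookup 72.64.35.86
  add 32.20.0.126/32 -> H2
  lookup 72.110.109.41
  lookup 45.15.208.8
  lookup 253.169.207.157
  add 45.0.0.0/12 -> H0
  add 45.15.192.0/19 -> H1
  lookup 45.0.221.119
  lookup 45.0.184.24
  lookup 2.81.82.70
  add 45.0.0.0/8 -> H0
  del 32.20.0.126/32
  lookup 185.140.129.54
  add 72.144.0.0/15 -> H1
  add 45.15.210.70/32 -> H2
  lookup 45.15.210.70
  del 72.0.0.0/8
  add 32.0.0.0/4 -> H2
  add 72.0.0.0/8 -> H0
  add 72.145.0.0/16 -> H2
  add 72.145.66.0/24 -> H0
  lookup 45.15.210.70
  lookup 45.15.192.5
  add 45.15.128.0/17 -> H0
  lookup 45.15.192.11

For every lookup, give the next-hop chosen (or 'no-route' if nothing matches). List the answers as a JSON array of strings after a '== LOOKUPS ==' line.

Trace:
  + 72.0.0.0/8 (H2) depth=8
  + 72.145.64.0/18 (H2) depth=18
  + 45.15.208.0/20 (H1) depth=20
  + 0.0.0.0/0 (H1) depth=0
  + 72.0.0.0/8 (H2) depth=8
  lookup 72.64.35.86: bits 01001000 walk d0:H1→d1:-→d2:-→d3:-→d4:-→d5:-→d6:-→d7:-→d8:H2 -> H2
  + 32.20.0.126/32 (H2) depth=32
  lookup 72.110.109.41: bits 01001000 walk d0:H1→d1:-→d2:-→d3:-→d4:-→d5:-→d6:-→d7:-→d8:H2 -> H2
  lookup 45.15.208.8: bits 00101101000011111101 walk d0:H1→d1:-→d2:-→d3:-→d4:-→d5:-→d6:-→d7:-→d8:-→d9:-→d10:-→d11:-→d12:-→d13:-→d14:-→d15:-→d16:-→d17:-→d18:-→d19:-→d20:H1 -> H1
  lookup 253.169.207.157: bits ε walk d0:H1 -> H1
  + 45.0.0.0/12 (H0) depth=12
  + 45.15.192.0/19 (H1) depth=19
  lookup 45.0.221.119: bits 001011010000 walk d0:H1→d1:-→d2:-→d3:-→d4:-→d5:-→d6:-→d7:-→d8:-→d9:-→d10:-→d11:-→d12:H0 -> H0
  lookup 45.0.184.24: bits 001011010000 walk d0:H1→d1:-→d2:-→d3:-→d4:-→d5:-→d6:-→d7:-→d8:-→d9:-→d10:-→d11:-→d12:H0 -> H0
  lookup 2.81.82.70: bits 00 walk d0:H1→d1:-→d2:- -> H1
  + 45.0.0.0/8 (H0) depth=8
  - 32.20.0.126/32 clear@32
  lookup 185.140.129.54: bits ε walk d0:H1 -> H1
  + 72.144.0.0/15 (H1) depth=15
  + 45.15.210.70/32 (H2) depth=32
  lookup 45.15.210.70: bits 00101101000011111101001001000110 walk d0:H1→d1:-→d2:-→d3:-→d4:-→d5:-→d6:-→d7:-→d8:H0→d9:-→d10:-→d11:-→d12:H0→d13:-→d14:-→d15:-→d16:-→d17:-→d18:-→d19:H1→d20:H1→d21:-→d22:-→d23:-→d24:-→d25:-→d26:-→d27:-→d28:-→d29:-→d30:-→d31:-→d32:H2 -> H2
  - 72.0.0.0/8 clear@8
  + 32.0.0.0/4 (H2) depth=4
  + 72.0.0.0/8 (H0) depth=8
  + 72.145.0.0/16 (H2) depth=16
  + 72.145.66.0/24 (H0) depth=24
  lookup 45.15.210.70: bits 00101101000011111101001001000110 walk d0:H1→d1:-→d2:-→d3:-→d4:H2→d5:-→d6:-→d7:-→d8:H0→d9:-→d10:-→d11:-→d12:H0→d13:-→d14:-→d15:-→d16:-→d17:-→d18:-→d19:H1→d20:H1→d21:-→d22:-→d23:-→d24:-→d25:-→d26:-→d27:-→d28:-→d29:-→d30:-→d31:-→d32:H2 -> H2
  lookup 45.15.192.5: bits 0010110100001111110 walk d0:H1→d1:-→d2:-→d3:-→d4:H2→d5:-→d6:-→d7:-→d8:H0→d9:-→d10:-→d11:-→d12:H0→d13:-→d14:-→d15:-→d16:-→d17:-→d18:-→d19:H1 -> H1
  + 45.15.128.0/17 (H0) depth=17
  lookup 45.15.192.11: bits 0010110100001111110 walk d0:H1→d1:-→d2:-→d3:-→d4:H2→d5:-→d6:-→d7:-→d8:H0→d9:-→d10:-→d11:-→d12:H0→d13:-→d14:-→d15:-→d16:-→d17:H0→d18:-→d19:H1 -> H1

== LOOKUPS ==
["H2","H2","H1","H1","H0","H0","H1","H1","H2","H2","H1","H1"]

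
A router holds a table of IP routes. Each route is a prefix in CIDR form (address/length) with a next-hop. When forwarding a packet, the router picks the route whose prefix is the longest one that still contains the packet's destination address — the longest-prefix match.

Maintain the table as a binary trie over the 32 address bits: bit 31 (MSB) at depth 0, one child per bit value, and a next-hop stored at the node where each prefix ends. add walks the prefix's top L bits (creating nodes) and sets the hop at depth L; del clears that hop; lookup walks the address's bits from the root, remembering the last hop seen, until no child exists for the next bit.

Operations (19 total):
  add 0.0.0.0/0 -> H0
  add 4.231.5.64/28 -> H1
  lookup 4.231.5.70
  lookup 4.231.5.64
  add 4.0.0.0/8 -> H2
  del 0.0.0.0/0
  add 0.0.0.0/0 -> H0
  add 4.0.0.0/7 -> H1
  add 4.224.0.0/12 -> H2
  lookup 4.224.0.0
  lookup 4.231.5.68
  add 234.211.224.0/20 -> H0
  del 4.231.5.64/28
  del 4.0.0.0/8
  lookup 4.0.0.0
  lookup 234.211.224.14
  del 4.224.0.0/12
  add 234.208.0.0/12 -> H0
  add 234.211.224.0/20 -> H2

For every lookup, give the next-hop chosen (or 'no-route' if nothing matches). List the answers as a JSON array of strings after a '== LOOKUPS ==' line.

Apply in order:
  + 0.0.0.0/0 (H0) depth=0
  + 4.231.5.64/28 (H1) depth=28
  ? 4.231.5.70  path d0:H0→d1:-→d2:-→d3:-→d4:-→d5:-→d6:-→d7:-→d8:-→d9:-→d10:-→d11:-→d12:-→d13:-→d14:-→d15:-→d16:-→d17:-→d18:-→d19:-→d20:-→d21:-→d22:-→d23:-→d24:-→d25:-→d26:-→d27:-→d28:H1  best=H1
  ? 4.231.5.64  path d0:H0→d1:-→d2:-→d3:-→d4:-→d5:-→d6:-→d7:-→d8:-→d9:-→d10:-→d11:-→d12:-→d13:-→d14:-→d15:-→d16:-→d17:-→d18:-→d19:-→d20:-→d21:-→d22:-→d23:-→d24:-→d25:-→d26:-→d27:-→d28:H1  best=H1
  + 4.0.0.0/8 (H2) depth=8
  - 0.0.0.0/0 clear@0
  + 0.0.0.0/0 (H0) depth=0
  + 4.0.0.0/7 (H1) depth=7
  + 4.224.0.0/12 (H2) depth=12
  ? 4.224.0.0  path d0:H0→d1:-→d2:-→d3:-→d4:-→d5:-→d6:-→d7:H1→d8:H2→d9:-→d10:-→d11:-→d12:H2→d13:-  best=H2
  ? 4.231.5.68  path d0:H0→d1:-→d2:-→d3:-→d4:-→d5:-→d6:-→d7:H1→d8:H2→d9:-→d10:-→d11:-→d12:H2→d13:-→d14:-→d15:-→d16:-→d17:-→d18:-→d19:-→d20:-→d21:-→d22:-→d23:-→d24:-→d25:-→d26:-→d27:-→d28:H1  best=H1
  + 234.211.224.0/20 (H0) depth=20
  - 4.231.5.64/28 clear@28
  - 4.0.0.0/8 clear@8
  ? 4.0.0.0  path d0:H0→d1:-→d2:-→d3:-→d4:-→d5:-→d6:-→d7:H1→d8:-  best=H1
  ? 234.211.224.14  path d0:H0→d1:-→d2:-→d3:-→d4:-→d5:-→d6:-→d7:-→d8:-→d9:-→d10:-→d11:-→d12:-→d13:-→d14:-→d15:-→d16:-→d17:-→d18:-→d19:-→d20:H0  best=H0
  - 4.224.0.0/12 clear@12
  + 234.208.0.0/12 (H0) depth=12
  + 234.211.224.0/20 (H2) depth=20

== LOOKUPS ==
["H1","H1","H2","H1","H1","H0"]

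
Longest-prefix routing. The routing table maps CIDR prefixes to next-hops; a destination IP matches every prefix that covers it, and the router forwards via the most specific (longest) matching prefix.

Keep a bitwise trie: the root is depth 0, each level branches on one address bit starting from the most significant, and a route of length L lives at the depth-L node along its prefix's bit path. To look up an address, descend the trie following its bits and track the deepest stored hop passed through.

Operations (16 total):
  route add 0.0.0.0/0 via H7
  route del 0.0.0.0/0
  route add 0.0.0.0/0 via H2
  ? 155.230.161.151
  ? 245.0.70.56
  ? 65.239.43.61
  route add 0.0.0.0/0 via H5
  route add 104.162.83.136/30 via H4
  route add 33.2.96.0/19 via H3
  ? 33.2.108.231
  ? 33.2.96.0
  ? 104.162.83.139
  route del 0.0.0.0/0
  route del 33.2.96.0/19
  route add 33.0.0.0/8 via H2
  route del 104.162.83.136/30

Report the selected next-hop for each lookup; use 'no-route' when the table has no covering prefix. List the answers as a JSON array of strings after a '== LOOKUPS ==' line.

Trace:
  add 0.0.0.0/0 -> H7 at depth 0
  del 0.0.0.0/0 (clear depth 0)
  add 0.0.0.0/0 -> H2 at depth 0
  lookup 155.230.161.151: bits ε walk d0:H2 -> H2
  lookup 245.0.70.56: bits ε walk d0:H2 -> H2
  lookup 65.239.43.61: bits ε walk d0:H2 -> H2
  add 0.0.0.0/0 -> H5 at depth 0
  add 104.162.83.136/30 -> H4 at depth 30
  add 33.2.96.0/19 -> H3 at depth 19
  lookup 33.2.108.231: bits 0010000100000010011 walk d0:H5→d1:-→d2:-→d3:-→d4:-→d5:-→d6:-→d7:-→d8:-→d9:-→d10:-→d11:-→d12:-→d13:-→d14:-→d15:-→d16:-→d17:-→d18:-→d19:H3 -> H3
  lookup 33.2.96.0: bits 0010000100000010011 walk d0:H5→d1:-→d2:-→d3:-→d4:-→d5:-→d6:-→d7:-→d8:-→d9:-→d10:-→d11:-→d12:-→d13:-→d14:-→d15:-→d16:-→d17:-→d18:-→d19:H3 -> H3
  lookup 104.162.83.139: bits 011010001010001001010011100010 walk d0:H5→d1:-→d2:-→d3:-→d4:-→d5:-→d6:-→d7:-→d8:-→d9:-→d10:-→d11:-→d12:-→d13:-→d14:-→d15:-→d16:-→d17:-→d18:-→d19:-→d20:-→d21:-→d22:-→d23:-→d24:-→d25:-→d26:-→d27:-→d28:-→d29:-→d30:H4 -> H4
  del 0.0.0.0/0 (clear depth 0)
  del 33.2.96.0/19 (clear depth 19)
  add 33.0.0.0/8 -> H2 at depth 8
  del 104.162.83.136/30 (clear depth 30)

== LOOKUPS ==
["H2","H2","H2","H3","H3","H4"]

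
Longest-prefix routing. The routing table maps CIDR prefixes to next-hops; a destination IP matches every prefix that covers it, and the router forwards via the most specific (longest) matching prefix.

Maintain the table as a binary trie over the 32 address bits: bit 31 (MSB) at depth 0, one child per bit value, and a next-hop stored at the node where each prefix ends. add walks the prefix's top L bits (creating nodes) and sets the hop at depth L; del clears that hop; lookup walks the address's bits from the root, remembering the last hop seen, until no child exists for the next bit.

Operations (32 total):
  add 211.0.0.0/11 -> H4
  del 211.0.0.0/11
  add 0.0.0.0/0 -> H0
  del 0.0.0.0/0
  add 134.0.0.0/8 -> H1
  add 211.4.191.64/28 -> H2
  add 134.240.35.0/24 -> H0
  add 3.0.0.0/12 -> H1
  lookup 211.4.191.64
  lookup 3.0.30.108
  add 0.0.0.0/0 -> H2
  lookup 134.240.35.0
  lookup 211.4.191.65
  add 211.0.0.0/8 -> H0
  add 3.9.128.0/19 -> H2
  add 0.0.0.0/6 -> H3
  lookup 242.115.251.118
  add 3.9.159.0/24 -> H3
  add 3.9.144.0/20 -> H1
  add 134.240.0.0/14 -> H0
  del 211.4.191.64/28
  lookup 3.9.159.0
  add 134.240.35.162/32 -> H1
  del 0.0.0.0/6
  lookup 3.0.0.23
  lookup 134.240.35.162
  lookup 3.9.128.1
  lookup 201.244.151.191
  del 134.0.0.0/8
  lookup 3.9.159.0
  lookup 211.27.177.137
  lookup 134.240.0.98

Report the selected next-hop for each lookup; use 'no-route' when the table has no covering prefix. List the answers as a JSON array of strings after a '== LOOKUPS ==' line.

Trace:
  + 211.0.0.0/11 (H4) depth=11
  - 211.0.0.0/11 clear@11
  + 0.0.0.0/0 (H0) depth=0
  - 0.0.0.0/0 clear@0
  + 134.0.0.0/8 (H1) depth=8
  + 211.4.191.64/28 (H2) depth=28
  + 134.240.35.0/24 (H0) depth=24
  + 3.0.0.0/12 (H1) depth=12
  Q 211.4.191.64: descend 1101001100000100101111110100 ; hops seen [H2] ; pick H2
  Q 3.0.30.108: descend 000000110000 ; hops seen [H1] ; pick H1
  + 0.0.0.0/0 (H2) depth=0
  Q 134.240.35.0: descend 100001101111000000100011 ; hops seen [H2,H1,H0] ; pick H0
  Q 211.4.191.65: descend 1101001100000100101111110100 ; hops seen [H2,H2] ; pick H2
  + 211.0.0.0/8 (H0) depth=8
  + 3.9.128.0/19 (H2) depth=19
  + 0.0.0.0/6 (H3) depth=6
  Q 242.115.251.118: descend 11 ; hops seen [H2] ; pick H2
  + 3.9.159.0/24 (H3) depth=24
  + 3.9.144.0/20 (H1) depth=20
  + 134.240.0.0/14 (H0) depth=14
  - 211.4.191.64/28 clear@28
  Q 3.9.159.0: descend 000000110000100110011111 ; hops seen [H2,H3,H1,H2,H1,H3] ; pick H3
  + 134.240.35.162/32 (H1) depth=32
  - 0.0.0.0/6 clear@6
  Q 3.0.0.23: descend 000000110000 ; hops seen [H2,H1] ; pick H1
  Q 134.240.35.162: descend 10000110111100000010001110100010 ; hops seen [H2,H1,H0,H0,H1] ; pick H1
  Q 3.9.128.1: descend 0000001100001001100 ; hops seen [H2,H1,H2] ; pick H2
  Q 201.244.151.191: descend 110 ; hops seen [H2] ; pick H2
  - 134.0.0.0/8 clear@8
  Q 3.9.159.0: descend 000000110000100110011111 ; hops seen [H2,H1,H2,H1,H3] ; pick H3
  Q 211.27.177.137: descend 11010011000 ; hops seen [H2,H0] ; pick H0
  Q 134.240.0.98: descend 100001101111000000 ; hops seen [H2,H0] ; pick H0

== LOOKUPS ==
["H2","H1","H0","H2","H2","H3","H1","H1","H2","H2","H3","H0","H0"]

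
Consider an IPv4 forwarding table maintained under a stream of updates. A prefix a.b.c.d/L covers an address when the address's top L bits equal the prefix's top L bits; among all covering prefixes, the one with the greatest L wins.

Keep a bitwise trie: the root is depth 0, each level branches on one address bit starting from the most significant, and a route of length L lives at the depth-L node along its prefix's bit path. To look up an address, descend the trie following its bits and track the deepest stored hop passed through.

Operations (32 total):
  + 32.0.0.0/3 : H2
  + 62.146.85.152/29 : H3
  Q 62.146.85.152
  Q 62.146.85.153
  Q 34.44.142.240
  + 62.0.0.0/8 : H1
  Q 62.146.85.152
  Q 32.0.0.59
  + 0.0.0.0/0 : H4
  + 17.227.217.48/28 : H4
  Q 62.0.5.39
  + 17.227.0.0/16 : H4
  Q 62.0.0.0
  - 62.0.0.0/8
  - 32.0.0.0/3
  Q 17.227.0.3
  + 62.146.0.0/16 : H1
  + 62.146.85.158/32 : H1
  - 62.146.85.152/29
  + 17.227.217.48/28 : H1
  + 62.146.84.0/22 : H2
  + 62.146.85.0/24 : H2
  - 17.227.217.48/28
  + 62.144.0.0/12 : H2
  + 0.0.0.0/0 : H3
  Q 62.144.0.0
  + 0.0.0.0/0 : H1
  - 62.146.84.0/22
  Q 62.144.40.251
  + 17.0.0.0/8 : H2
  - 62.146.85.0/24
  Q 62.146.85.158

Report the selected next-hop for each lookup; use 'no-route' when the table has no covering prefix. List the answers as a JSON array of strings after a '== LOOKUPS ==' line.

Apply in order:
  add 32.0.0.0/3 -> H2 at depth 3
  add 62.146.85.152/29 -> H3 at depth 29
  ? 62.146.85.152  path d0:-→d1:-→d2:-→d3:H2→d4:-→d5:-→d6:-→d7:-→d8:-→d9:-→d10:-→d11:-→d12:-→d13:-→d14:-→d15:-→d16:-→d17:-→d18:-→d19:-→d20:-→d21:-→d22:-→d23:-→d24:-→d25:-→d26:-→d27:-→d28:-→d29:H3  best=H3
  ? 62.146.85.153  path d0:-→d1:-→d2:-→d3:H2→d4:-→d5:-→d6:-→d7:-→d8:-→d9:-→d10:-→d11:-→d12:-→d13:-→d14:-→d15:-→d16:-→d17:-→d18:-→d19:-→d20:-→d21:-→d22:-→d23:-→d24:-→d25:-→d26:-→d27:-→d28:-→d29:H3  best=H3
  ? 34.44.142.240  path d0:-→d1:-→d2:-→d3:H2  best=H2
  add 62.0.0.0/8 -> H1 at depth 8
  ? 62.146.85.152  path d0:-→d1:-→d2:-→d3:H2→d4:-→d5:-→d6:-→d7:-→d8:H1→d9:-→d10:-→d11:-→d12:-→d13:-→d14:-→d15:-→d16:-→d17:-→d18:-→d19:-→d20:-→d21:-→d22:-→d23:-→d24:-→d25:-→d26:-→d27:-→d28:-→d29:H3  best=H3
  ? 32.0.0.59  path d0:-→d1:-→d2:-→d3:H2  best=H2
  add 0.0.0.0/0 -> H4 at depth 0
  add 17.227.217.48/28 -> H4 at depth 28
  ? 62.0.5.39  path d0:H4→d1:-→d2:-→d3:H2→d4:-→d5:-→d6:-→d7:-→d8:H1  best=H1
  add 17.227.0.0/16 -> H4 at depth 16
  ? 62.0.0.0  path d0:H4→d1:-→d2:-→d3:H2→d4:-→d5:-→d6:-→d7:-→d8:H1  best=H1
  del 62.0.0.0/8 (clear depth 8)
  del 32.0.0.0/3 (clear depth 3)
  ? 17.227.0.3  path d0:H4→d1:-→d2:-→d3:-→d4:-→d5:-→d6:-→d7:-→d8:-→d9:-→d10:-→d11:-→d12:-→d13:-→d14:-→d15:-→d16:H4  best=H4
  add 62.146.0.0/16 -> H1 at depth 16
  add 62.146.85.158/32 -> H1 at depth 32
  del 62.146.85.152/29 (clear depth 29)
  add 17.227.217.48/28 -> H1 at depth 28
  add 62.146.84.0/22 -> H2 at depth 22
  add 62.146.85.0/24 -> H2 at depth 24
  del 17.227.217.48/28 (clear depth 28)
  add 62.144.0.0/12 -> H2 at depth 12
  add 0.0.0.0/0 -> H3 at depth 0
  ? 62.144.0.0  path d0:H3→d1:-→d2:-→d3:-→d4:-→d5:-→d6:-→d7:-→d8:-→d9:-→d10:-→d11:-→d12:H2→d13:-→d14:-  best=H2
  add 0.0.0.0/0 -> H1 at depth 0
  del 62.146.84.0/22 (clear depth 22)
  ? 62.144.40.251  path d0:H1→d1:-→d2:-→d3:-→d4:-→d5:-→d6:-→d7:-→d8:-→d9:-→d10:-→d11:-→d12:H2→d13:-→d14:-  best=H2
  add 17.0.0.0/8 -> H2 at depth 8
  del 62.146.85.0/24 (clear depth 24)
  ? 62.146.85.158  path d0:H1→d1:-→d2:-→d3:-→d4:-→d5:-→d6:-→d7:-→d8:-→d9:-→d10:-→d11:-→d12:H2→d13:-→d14:-→d15:-→d16:H1→d17:-→d18:-→d19:-→d20:-→d21:-→d22:-→d23:-→d24:-→d25:-→d26:-→d27:-→d28:-→d29:-→d30:-→d31:-→d32:H1  best=H1

== LOOKUPS ==
["H3","H3","H2","H3","H2","H1","H1","H4","H2","H2","H1"]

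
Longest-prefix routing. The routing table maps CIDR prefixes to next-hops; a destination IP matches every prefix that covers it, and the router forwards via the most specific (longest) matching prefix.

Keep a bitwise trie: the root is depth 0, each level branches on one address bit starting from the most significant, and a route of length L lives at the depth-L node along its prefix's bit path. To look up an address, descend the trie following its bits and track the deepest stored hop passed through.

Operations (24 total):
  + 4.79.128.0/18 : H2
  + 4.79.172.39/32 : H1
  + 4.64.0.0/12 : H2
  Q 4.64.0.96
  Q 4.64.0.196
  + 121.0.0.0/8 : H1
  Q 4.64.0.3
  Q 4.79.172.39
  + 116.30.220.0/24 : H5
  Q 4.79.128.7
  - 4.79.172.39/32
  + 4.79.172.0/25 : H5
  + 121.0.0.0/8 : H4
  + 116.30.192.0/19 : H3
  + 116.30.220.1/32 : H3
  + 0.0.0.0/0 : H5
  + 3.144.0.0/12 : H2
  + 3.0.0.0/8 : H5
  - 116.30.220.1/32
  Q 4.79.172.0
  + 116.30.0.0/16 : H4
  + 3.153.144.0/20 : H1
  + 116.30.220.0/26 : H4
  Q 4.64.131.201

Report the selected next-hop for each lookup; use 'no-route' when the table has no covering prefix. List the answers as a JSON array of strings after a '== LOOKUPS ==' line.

Trace:
  + 4.79.128.0/18 (H2) depth=18
  + 4.79.172.39/32 (H1) depth=32
  + 4.64.0.0/12 (H2) depth=12
  ? 4.64.0.96  path d0:-→d1:-→d2:-→d3:-→d4:-→d5:-→d6:-→d7:-→d8:-→d9:-→d10:-→d11:-→d12:H2  best=H2
  ? 4.64.0.196  path d0:-→d1:-→d2:-→d3:-→d4:-→d5:-→d6:-→d7:-→d8:-→d9:-→d10:-→d11:-→d12:H2  best=H2
  + 121.0.0.0/8 (H1) depth=8
  ? 4.64.0.3  path d0:-→d1:-→d2:-→d3:-→d4:-→d5:-→d6:-→d7:-→d8:-→d9:-→d10:-→d11:-→d12:H2  best=H2
  ? 4.79.172.39  path d0:-→d1:-→d2:-→d3:-→d4:-→d5:-→d6:-→d7:-→d8:-→d9:-→d10:-→d11:-→d12:H2→d13:-→d14:-→d15:-→d16:-→d17:-→d18:H2→d19:-→d20:-→d21:-→d22:-→d23:-→d24:-→d25:-→d26:-→d27:-→d28:-→d29:-→d30:-→d31:-→d32:H1  best=H1
  + 116.30.220.0/24 (H5) depth=24
  ? 4.79.128.7  path d0:-→d1:-→d2:-→d3:-→d4:-→d5:-→d6:-→d7:-→d8:-→d9:-→d10:-→d11:-→d12:H2→d13:-→d14:-→d15:-→d16:-→d17:-→d18:H2  best=H2
  - 4.79.172.39/32 clear@32
  + 4.79.172.0/25 (H5) depth=25
  + 121.0.0.0/8 (H4) depth=8
  + 116.30.192.0/19 (H3) depth=19
  + 116.30.220.1/32 (H3) depth=32
  + 0.0.0.0/0 (H5) depth=0
  + 3.144.0.0/12 (H2) depth=12
  + 3.0.0.0/8 (H5) depth=8
  - 116.30.220.1/32 clear@32
  ? 4.79.172.0  path d0:H5→d1:-→d2:-→d3:-→d4:-→d5:-→d6:-→d7:-→d8:-→d9:-→d10:-→d11:-→d12:H2→d13:-→d14:-→d15:-→d16:-→d17:-→d18:H2→d19:-→d20:-→d21:-→d22:-→d23:-→d24:-→d25:H5→d26:-  best=H5
  + 116.30.0.0/16 (H4) depth=16
  + 3.153.144.0/20 (H1) depth=20
  + 116.30.220.0/26 (H4) depth=26
  ? 4.64.131.201  path d0:H5→d1:-→d2:-→d3:-→d4:-→d5:-→d6:-→d7:-→d8:-→d9:-→d10:-→d11:-→d12:H2  best=H2

== LOOKUPS ==
["H2","H2","H2","H1","H2","H5","H2"]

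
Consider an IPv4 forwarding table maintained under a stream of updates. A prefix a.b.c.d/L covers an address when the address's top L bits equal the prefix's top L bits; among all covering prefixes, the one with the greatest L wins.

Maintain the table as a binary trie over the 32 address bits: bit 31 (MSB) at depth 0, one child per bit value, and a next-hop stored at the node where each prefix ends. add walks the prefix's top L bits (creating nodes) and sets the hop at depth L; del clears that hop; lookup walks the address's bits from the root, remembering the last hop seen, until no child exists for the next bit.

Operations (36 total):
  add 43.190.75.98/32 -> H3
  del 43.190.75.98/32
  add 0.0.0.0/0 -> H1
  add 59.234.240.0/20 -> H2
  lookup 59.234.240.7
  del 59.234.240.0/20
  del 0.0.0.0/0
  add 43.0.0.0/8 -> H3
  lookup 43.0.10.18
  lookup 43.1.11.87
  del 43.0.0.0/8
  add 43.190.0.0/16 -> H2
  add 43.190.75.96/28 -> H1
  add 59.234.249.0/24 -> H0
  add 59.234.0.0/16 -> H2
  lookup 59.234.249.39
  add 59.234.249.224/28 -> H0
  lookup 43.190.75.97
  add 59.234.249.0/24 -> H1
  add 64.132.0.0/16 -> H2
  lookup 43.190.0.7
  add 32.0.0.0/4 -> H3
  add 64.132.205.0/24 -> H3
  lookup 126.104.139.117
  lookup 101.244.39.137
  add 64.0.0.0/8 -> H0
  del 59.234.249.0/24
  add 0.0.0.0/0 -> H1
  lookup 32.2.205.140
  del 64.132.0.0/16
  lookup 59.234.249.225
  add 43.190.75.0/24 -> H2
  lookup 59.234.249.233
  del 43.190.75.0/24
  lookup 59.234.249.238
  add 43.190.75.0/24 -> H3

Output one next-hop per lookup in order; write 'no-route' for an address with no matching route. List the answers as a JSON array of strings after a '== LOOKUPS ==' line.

Process each operation:
  + 43.190.75.98/32 (H3) depth=32
  del 43.190.75.98/32 (clear depth 32)
  + 0.0.0.0/0 (H1) depth=0
  + 59.234.240.0/20 (H2) depth=20
  lookup 59.234.240.7: bits 00111011111010101111 walk d0:H1→d1:-→d2:-→d3:-→d4:-→d5:-→d6:-→d7:-→d8:-→d9:-→d10:-→d11:-→d12:-→d13:-→d14:-→d15:-→d16:-→d17:-→d18:-→d19:-→d20:H2 -> H2
  del 59.234.240.0/20 (clear depth 20)
  del 0.0.0.0/0 (clear depth 0)
  + 43.0.0.0/8 (H3) depth=8
  lookup 43.0.10.18: bits 00101011 walk d0:-→d1:-→d2:-→d3:-→d4:-→d5:-→d6:-→d7:-→d8:H3 -> H3
  lookup 43.1.11.87: bits 00101011 walk d0:-→d1:-→d2:-→d3:-→d4:-→d5:-→d6:-→d7:-→d8:H3 -> H3
  del 43.0.0.0/8 (clear depth 8)
  + 43.190.0.0/16 (H2) depth=16
  + 43.190.75.96/28 (H1) depth=28
  + 59.234.249.0/24 (H0) depth=24
  + 59.234.0.0/16 (H2) depth=16
  lookup 59.234.249.39: bits 001110111110101011111001 walk d0:-→d1:-→d2:-→d3:-→d4:-→d5:-→d6:-→d7:-→d8:-→d9:-→d10:-→d11:-→d12:-→d13:-→d14:-→d15:-→d16:H2→d17:-→d18:-→d19:-→d20:-→d21:-→d22:-→d23:-→d24:H0 -> H0
  + 59.234.249.224/28 (H0) depth=28
  lookup 43.190.75.97: bits 001010111011111001001011011000 walk d0:-→d1:-→d2:-→d3:-→d4:-→d5:-→d6:-→d7:-→d8:-→d9:-→d10:-→d11:-→d12:-→d13:-→d14:-→d15:-→d16:H2→d17:-→d18:-→d19:-→d20:-→d21:-→d22:-→d23:-→d24:-→d25:-→d26:-→d27:-→d28:H1→d29:-→d30:- -> H1
  + 59.234.249.0/24 (H1) depth=24
  + 64.132.0.0/16 (H2) depth=16
  lookup 43.190.0.7: bits 00101011101111100 walk d0:-→d1:-→d2:-→d3:-→d4:-→d5:-→d6:-→d7:-→d8:-→d9:-→d10:-→d11:-→d12:-→d13:-→d14:-→d15:-→d16:H2→d17:- -> H2
  + 32.0.0.0/4 (H3) depth=4
  + 64.132.205.0/24 (H3) depth=24
  lookup 126.104.139.117: bits 01 walk d0:-→d1:-→d2:- -> no-route
  lookup 101.244.39.137: bits 01 walk d0:-→d1:-→d2:- -> no-route
  + 64.0.0.0/8 (H0) depth=8
  del 59.234.249.0/24 (clear depth 24)
  + 0.0.0.0/0 (H1) depth=0
  lookup 32.2.205.140: bits 0010 walk d0:H1→d1:-→d2:-→d3:-→d4:H3 -> H3
  del 64.132.0.0/16 (clear depth 16)
  lookup 59.234.249.225: bits 0011101111101010111110011110 walk d0:H1→d1:-→d2:-→d3:-→d4:-→d5:-→d6:-→d7:-→d8:-→d9:-→d10:-→d11:-→d12:-→d13:-→d14:-→d15:-→d16:H2→d17:-→d18:-→d19:-→d20:-→d21:-→d22:-→d23:-→d24:-→d25:-→d26:-→d27:-→d28:H0 -> H0
  + 43.190.75.0/24 (H2) depth=24
  lookup 59.234.249.233: bits 0011101111101010111110011110 walk d0:H1→d1:-→d2:-→d3:-→d4:-→d5:-→d6:-→d7:-→d8:-→d9:-→d10:-→d11:-→d12:-→d13:-→d14:-→d15:-→d16:H2→d17:-→d18:-→d19:-→d20:-→d21:-→d22:-→d23:-→d24:-→d25:-→d26:-→d27:-→d28:H0 -> H0
  del 43.190.75.0/24 (clear depth 24)
  lookup 59.234.249.238: bits 0011101111101010111110011110 walk d0:H1→d1:-→d2:-→d3:-→d4:-→d5:-→d6:-→d7:-→d8:-→d9:-→d10:-→d11:-→d12:-→d13:-→d14:-→d15:-→d16:H2→d17:-→d18:-→d19:-→d20:-→d21:-→d22:-→d23:-→d24:-→d25:-→d26:-→d27:-→d28:H0 -> H0
  + 43.190.75.0/24 (H3) depth=24

== LOOKUPS ==
["H2","H3","H3","H0","H1","H2","no-route","no-route","H3","H0","H0","H0"]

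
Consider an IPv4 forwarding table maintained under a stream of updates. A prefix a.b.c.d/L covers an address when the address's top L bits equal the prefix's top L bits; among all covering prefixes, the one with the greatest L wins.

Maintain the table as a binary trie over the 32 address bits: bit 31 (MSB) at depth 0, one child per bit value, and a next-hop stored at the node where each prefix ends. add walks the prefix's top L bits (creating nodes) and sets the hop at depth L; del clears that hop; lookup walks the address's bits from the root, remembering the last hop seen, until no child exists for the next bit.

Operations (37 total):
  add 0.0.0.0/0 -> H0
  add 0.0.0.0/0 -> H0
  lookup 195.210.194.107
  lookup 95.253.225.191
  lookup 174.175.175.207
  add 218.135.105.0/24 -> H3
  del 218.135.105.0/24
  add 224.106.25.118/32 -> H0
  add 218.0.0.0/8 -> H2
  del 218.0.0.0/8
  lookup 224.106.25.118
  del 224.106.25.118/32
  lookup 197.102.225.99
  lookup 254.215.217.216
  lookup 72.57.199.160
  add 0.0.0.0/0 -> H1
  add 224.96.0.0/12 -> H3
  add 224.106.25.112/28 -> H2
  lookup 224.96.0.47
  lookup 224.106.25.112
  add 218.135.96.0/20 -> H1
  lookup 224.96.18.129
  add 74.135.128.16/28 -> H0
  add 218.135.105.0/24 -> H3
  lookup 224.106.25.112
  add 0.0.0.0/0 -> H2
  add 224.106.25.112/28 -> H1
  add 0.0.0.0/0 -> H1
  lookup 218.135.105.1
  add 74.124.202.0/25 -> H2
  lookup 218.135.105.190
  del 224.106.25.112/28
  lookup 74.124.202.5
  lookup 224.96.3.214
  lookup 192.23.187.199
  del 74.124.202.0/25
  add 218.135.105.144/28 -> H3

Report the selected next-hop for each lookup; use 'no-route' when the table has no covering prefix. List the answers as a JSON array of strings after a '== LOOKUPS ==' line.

Trace:
  add 0.0.0.0/0 -> H0 at depth 0
  add 0.0.0.0/0 -> H0 at depth 0
  Q 195.210.194.107: descend ε ; hops seen [H0] ; pick H0
  Q 95.253.225.191: descend ε ; hops seen [H0] ; pick H0
  Q 174.175.175.207: descend ε ; hops seen [H0] ; pick H0
  add 218.135.105.0/24 -> H3 at depth 24
  del 218.135.105.0/24 (clear depth 24)
  add 224.106.25.118/32 -> H0 at depth 32
  add 218.0.0.0/8 -> H2 at depth 8
  del 218.0.0.0/8 (clear depth 8)
  Q 224.106.25.118: descend 11100000011010100001100101110110 ; hops seen [H0,H0] ; pick H0
  del 224.106.25.118/32 (clear depth 32)
  Q 197.102.225.99: descend 110 ; hops seen [H0] ; pick H0
  Q 254.215.217.216: descend 111 ; hops seen [H0] ; pick H0
  Q 72.57.199.160: descend ε ; hops seen [H0] ; pick H0
  add 0.0.0.0/0 -> H1 at depth 0
  add 224.96.0.0/12 -> H3 at depth 12
  add 224.106.25.112/28 -> H2 at depth 28
  Q 224.96.0.47: descend 111000000110 ; hops seen [H1,H3] ; pick H3
  Q 224.106.25.112: descend 11100000011010100001100101110 ; hops seen [H1,H3,H2] ; pick H2
  add 218.135.96.0/20 -> H1 at depth 20
  Q 224.96.18.129: descend 111000000110 ; hops seen [H1,H3] ; pick H3
  add 74.135.128.16/28 -> H0 at depth 28
  add 218.135.105.0/24 -> H3 at depth 24
  Q 224.106.25.112: descend 11100000011010100001100101110 ; hops seen [H1,H3,H2] ; pick H2
  add 0.0.0.0/0 -> H2 at depth 0
  add 224.106.25.112/28 -> H1 at depth 28
  add 0.0.0.0/0 -> H1 at depth 0
  Q 218.135.105.1: descend 110110101000011101101001 ; hops seen [H1,H1,H3] ; pick H3
  add 74.124.202.0/25 -> H2 at depth 25
  Q 218.135.105.190: descend 110110101000011101101001 ; hops seen [H1,H1,H3] ; pick H3
  del 224.106.25.112/28 (clear depth 28)
  Q 74.124.202.5: descend 0100101001111100110010100 ; hops seen [H1,H2] ; pick H2
  Q 224.96.3.214: descend 111000000110 ; hops seen [H1,H3] ; pick H3
  Q 192.23.187.199: descend 110 ; hops seen [H1] ; pick H1
  del 74.124.202.0/25 (clear depth 25)
  add 218.135.105.144/28 -> H3 at depth 28

== LOOKUPS ==
["H0","H0","H0","H0","H0","H0","H0","H3","H2","H3","H2","H3","H3","H2","H3","H1"]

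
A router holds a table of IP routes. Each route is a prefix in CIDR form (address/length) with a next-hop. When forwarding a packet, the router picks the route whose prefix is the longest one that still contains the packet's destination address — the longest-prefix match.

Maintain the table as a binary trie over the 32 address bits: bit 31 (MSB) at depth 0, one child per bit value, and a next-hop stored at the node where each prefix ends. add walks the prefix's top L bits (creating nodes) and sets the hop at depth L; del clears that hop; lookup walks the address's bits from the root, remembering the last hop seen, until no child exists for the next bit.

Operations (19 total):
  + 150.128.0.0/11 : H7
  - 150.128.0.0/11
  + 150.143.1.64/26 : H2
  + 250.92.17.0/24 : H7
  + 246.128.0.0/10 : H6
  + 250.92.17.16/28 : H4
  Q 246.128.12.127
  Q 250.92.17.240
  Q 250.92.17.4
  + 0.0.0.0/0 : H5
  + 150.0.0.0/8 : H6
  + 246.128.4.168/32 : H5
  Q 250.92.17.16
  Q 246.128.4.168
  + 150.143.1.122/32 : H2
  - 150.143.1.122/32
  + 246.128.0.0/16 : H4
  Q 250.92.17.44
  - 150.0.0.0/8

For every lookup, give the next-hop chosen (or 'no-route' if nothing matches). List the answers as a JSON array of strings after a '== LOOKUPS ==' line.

Apply in order:
  + 150.128.0.0/11 (H7) depth=11
  - 150.128.0.0/11 clear@11
  + 150.143.1.64/26 (H2) depth=26
  + 250.92.17.0/24 (H7) depth=24
  + 246.128.0.0/10 (H6) depth=10
  + 250.92.17.16/28 (H4) depth=28
  ? 246.128.12.127  path d0:-→d1:-→d2:-→d3:-→d4:-→d5:-→d6:-→d7:-→d8:-→d9:-→d10:H6  best=H6
  ? 250.92.17.240  path d0:-→d1:-→d2:-→d3:-→d4:-→d5:-→d6:-→d7:-→d8:-→d9:-→d10:-→d11:-→d12:-→d13:-→d14:-→d15:-→d16:-→d17:-→d18:-→d19:-→d20:-→d21:-→d22:-→d23:-→d24:H7  best=H7
  ? 250.92.17.4  path d0:-→d1:-→d2:-→d3:-→d4:-→d5:-→d6:-→d7:-→d8:-→d9:-→d10:-→d11:-→d12:-→d13:-→d14:-→d15:-→d16:-→d17:-→d18:-→d19:-→d20:-→d21:-→d22:-→d23:-→d24:H7→d25:-→d26:-→d27:-  best=H7
  + 0.0.0.0/0 (H5) depth=0
  + 150.0.0.0/8 (H6) depth=8
  + 246.128.4.168/32 (H5) depth=32
  ? 250.92.17.16  path d0:H5→d1:-→d2:-→d3:-→d4:-→d5:-→d6:-→d7:-→d8:-→d9:-→d10:-→d11:-→d12:-→d13:-→d14:-→d15:-→d16:-→d17:-→d18:-→d19:-→d20:-→d21:-→d22:-→d23:-→d24:H7→d25:-→d26:-→d27:-→d28:H4  best=H4
  ? 246.128.4.168  path d0:H5→d1:-→d2:-→d3:-→d4:-→d5:-→d6:-→d7:-→d8:-→d9:-→d10:H6→d11:-→d12:-→d13:-→d14:-→d15:-→d16:-→d17:-→d18:-→d19:-→d20:-→d21:-→d22:-→d23:-→d24:-→d25:-→d26:-→d27:-→d28:-→d29:-→d30:-→d31:-→d32:H5  best=H5
  + 150.143.1.122/32 (H2) depth=32
  - 150.143.1.122/32 clear@32
  + 246.128.0.0/16 (H4) depth=16
  ? 250.92.17.44  path d0:H5→d1:-→d2:-→d3:-→d4:-→d5:-→d6:-→d7:-→d8:-→d9:-→d10:-→d11:-→d12:-→d13:-→d14:-→d15:-→d16:-→d17:-→d18:-→d19:-→d20:-→d21:-→d22:-→d23:-→d24:H7→d25:-→d26:-  best=H7
  - 150.0.0.0/8 clear@8

== LOOKUPS ==
["H6","H7","H7","H4","H5","H7"]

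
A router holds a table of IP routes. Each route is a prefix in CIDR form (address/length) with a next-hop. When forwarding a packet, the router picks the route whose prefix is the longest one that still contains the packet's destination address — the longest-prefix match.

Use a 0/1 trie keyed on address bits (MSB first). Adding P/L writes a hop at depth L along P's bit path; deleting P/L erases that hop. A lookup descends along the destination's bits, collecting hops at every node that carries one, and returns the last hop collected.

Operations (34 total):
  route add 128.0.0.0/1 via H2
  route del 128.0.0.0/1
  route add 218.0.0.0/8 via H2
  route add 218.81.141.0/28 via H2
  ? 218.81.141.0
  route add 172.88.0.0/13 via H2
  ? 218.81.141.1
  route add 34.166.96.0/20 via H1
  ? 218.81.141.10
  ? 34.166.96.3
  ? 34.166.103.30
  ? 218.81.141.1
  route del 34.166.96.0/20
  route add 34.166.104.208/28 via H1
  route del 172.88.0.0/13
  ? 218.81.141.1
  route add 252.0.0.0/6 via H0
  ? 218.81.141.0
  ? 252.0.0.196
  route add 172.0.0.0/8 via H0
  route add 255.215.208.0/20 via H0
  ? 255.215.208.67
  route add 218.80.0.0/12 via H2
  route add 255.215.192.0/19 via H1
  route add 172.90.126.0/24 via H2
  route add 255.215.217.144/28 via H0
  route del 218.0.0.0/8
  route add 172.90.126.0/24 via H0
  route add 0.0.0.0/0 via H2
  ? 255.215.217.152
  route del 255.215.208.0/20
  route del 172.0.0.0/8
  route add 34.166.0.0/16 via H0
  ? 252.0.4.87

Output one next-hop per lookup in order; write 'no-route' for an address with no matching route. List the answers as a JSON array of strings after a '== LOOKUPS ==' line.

Apply in order:
  add 128.0.0.0/1 -> H2 at depth 1
  - 128.0.0.0/1 clear@1
  add 218.0.0.0/8 -> H2 at depth 8
  add 218.81.141.0/28 -> H2 at depth 28
  lookup 218.81.141.0: bits 1101101001010001100011010000 walk d0:-→d1:-→d2:-→d3:-→d4:-→d5:-→d6:-→d7:-→d8:H2→d9:-→d10:-→d11:-→d12:-→d13:-→d14:-→d15:-→d16:-→d17:-→d18:-→d19:-→d20:-→d21:-→d22:-→d23:-→d24:-→d25:-→d26:-→d27:-→d28:H2 -> H2
  add 172.88.0.0/13 -> H2 at depth 13
  lookup 218.81.141.1: bits 1101101001010001100011010000 walk d0:-→d1:-→d2:-→d3:-→d4:-→d5:-→d6:-→d7:-→d8:H2→d9:-→d10:-→d11:-→d12:-→d13:-→d14:-→d15:-→d16:-→d17:-→d18:-→d19:-→d20:-→d21:-→d22:-→d23:-→d24:-→d25:-→d26:-→d27:-→d28:H2 -> H2
  add 34.166.96.0/20 -> H1 at depth 20
  lookup 218.81.141.10: bits 1101101001010001100011010000 walk d0:-→d1:-→d2:-→d3:-→d4:-→d5:-→d6:-→d7:-→d8:H2→d9:-→d10:-→d11:-→d12:-→d13:-→d14:-→d15:-→d16:-→d17:-→d18:-→d19:-→d20:-→d21:-→d22:-→d23:-→d24:-→d25:-→d26:-→d27:-→d28:H2 -> H2
  lookup 34.166.96.3: bits 00100010101001100110 walk d0:-→d1:-→d2:-→d3:-→d4:-→d5:-→d6:-→d7:-→d8:-→d9:-→d10:-→d11:-→d12:-→d13:-→d14:-→d15:-→d16:-→d17:-→d18:-→d19:-→d20:H1 -> H1
  lookup 34.166.103.30: bits 00100010101001100110 walk d0:-→d1:-→d2:-→d3:-→d4:-→d5:-→d6:-→d7:-→d8:-→d9:-→d10:-→d11:-→d12:-→d13:-→d14:-→d15:-→d16:-→d17:-→d18:-→d19:-→d20:H1 -> H1
  lookup 218.81.141.1: bits 1101101001010001100011010000 walk d0:-→d1:-→d2:-→d3:-→d4:-→d5:-→d6:-→d7:-→d8:H2→d9:-→d10:-→d11:-→d12:-→d13:-→d14:-→d15:-→d16:-→d17:-→d18:-→d19:-→d20:-→d21:-→d22:-→d23:-→d24:-→d25:-→d26:-→d27:-→d28:H2 -> H2
  - 34.166.96.0/20 clear@20
  add 34.166.104.208/28 -> H1 at depth 28
  - 172.88.0.0/13 clear@13
  lookup 218.81.141.1: bits 1101101001010001100011010000 walk d0:-→d1:-→d2:-→d3:-→d4:-→d5:-→d6:-→d7:-→d8:H2→d9:-→d10:-→d11:-→d12:-→d13:-→d14:-→d15:-→d16:-→d17:-→d18:-→d19:-→d20:-→d21:-→d22:-→d23:-→d24:-→d25:-→d26:-→d27:-→d28:H2 -> H2
  add 252.0.0.0/6 -> H0 at depth 6
  lookup 218.81.141.0: bits 1101101001010001100011010000 walk d0:-→d1:-→d2:-→d3:-→d4:-→d5:-→d6:-→d7:-→d8:H2→d9:-→d10:-→d11:-→d12:-→d13:-→d14:-→d15:-→d16:-→d17:-→d18:-→d19:-→d20:-→d21:-→d22:-→d23:-→d24:-→d25:-→d26:-→d27:-→d28:H2 -> H2
  lookup 252.0.0.196: bits 111111 walk d0:-→d1:-→d2:-→d3:-→d4:-→d5:-→d6:H0 -> H0
  add 172.0.0.0/8 -> H0 at depth 8
  add 255.215.208.0/20 -> H0 at depth 20
  lookup 255.215.208.67: bits 11111111110101111101 walk d0:-→d1:-→d2:-→d3:-→d4:-→d5:-→d6:H0→d7:-→d8:-→d9:-→d10:-→d11:-→d12:-→d13:-→d14:-→d15:-→d16:-→d17:-→d18:-→d19:-→d20:H0 -> H0
  add 218.80.0.0/12 -> H2 at depth 12
  add 255.215.192.0/19 -> H1 at depth 19
  add 172.90.126.0/24 -> H2 at depth 24
  add 255.215.217.144/28 -> H0 at depth 28
  - 218.0.0.0/8 clear@8
  add 172.90.126.0/24 -> H0 at depth 24
  add 0.0.0.0/0 -> H2 at depth 0
  lookup 255.215.217.152: bits 1111111111010111110110011001 walk d0:H2→d1:-→d2:-→d3:-→d4:-→d5:-→d6:H0→d7:-→d8:-→d9:-→d10:-→d11:-→d12:-→d13:-→d14:-→d15:-→d16:-→d17:-→d18:-→d19:H1→d20:H0→d21:-→d22:-→d23:-→d24:-→d25:-→d26:-→d27:-→d28:H0 -> H0
  - 255.215.208.0/20 clear@20
  - 172.0.0.0/8 clear@8
  add 34.166.0.0/16 -> H0 at depth 16
  lookup 252.0.4.87: bits 111111 walk d0:H2→d1:-→d2:-→d3:-→d4:-→d5:-→d6:H0 -> H0

== LOOKUPS ==
["H2","H2","H2","H1","H1","H2","H2","H2","H0","H0","H0","H0"]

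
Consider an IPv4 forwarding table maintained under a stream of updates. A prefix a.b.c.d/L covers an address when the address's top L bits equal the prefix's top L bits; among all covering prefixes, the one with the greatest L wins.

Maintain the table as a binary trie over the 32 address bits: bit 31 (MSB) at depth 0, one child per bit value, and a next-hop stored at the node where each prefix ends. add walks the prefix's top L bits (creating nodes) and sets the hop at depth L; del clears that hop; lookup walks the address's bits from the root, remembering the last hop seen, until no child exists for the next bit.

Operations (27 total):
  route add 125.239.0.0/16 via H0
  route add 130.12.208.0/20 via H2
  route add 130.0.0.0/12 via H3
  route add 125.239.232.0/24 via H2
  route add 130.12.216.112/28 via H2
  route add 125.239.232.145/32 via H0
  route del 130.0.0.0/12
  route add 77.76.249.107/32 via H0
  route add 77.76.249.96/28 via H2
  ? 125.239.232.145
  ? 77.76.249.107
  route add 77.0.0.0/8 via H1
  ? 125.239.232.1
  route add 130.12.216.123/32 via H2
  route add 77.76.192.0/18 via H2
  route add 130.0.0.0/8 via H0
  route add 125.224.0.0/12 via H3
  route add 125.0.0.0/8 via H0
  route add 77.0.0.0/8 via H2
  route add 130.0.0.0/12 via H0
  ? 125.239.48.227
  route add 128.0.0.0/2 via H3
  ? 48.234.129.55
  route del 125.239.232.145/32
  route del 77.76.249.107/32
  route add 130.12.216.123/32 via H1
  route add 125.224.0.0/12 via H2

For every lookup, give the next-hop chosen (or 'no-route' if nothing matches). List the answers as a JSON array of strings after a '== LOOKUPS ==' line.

Apply in order:
  add 125.239.0.0/16 -> H0 at depth 16
  add 130.12.208.0/20 -> H2 at depth 20
  add 130.0.0.0/12 -> H3 at depth 12
  add 125.239.232.0/24 -> H2 at depth 24
  add 130.12.216.112/28 -> H2 at depth 28
  add 125.239.232.145/32 -> H0 at depth 32
  - 130.0.0.0/12 clear@12
  add 77.76.249.107/32 -> H0 at depth 32
  add 77.76.249.96/28 -> H2 at depth 28
  lookup 125.239.232.145: bits 01111101111011111110100010010001 walk d0:-→d1:-→d2:-→d3:-→d4:-→d5:-→d6:-→d7:-→d8:-→d9:-→d10:-→d11:-→d12:-→d13:-→d14:-→d15:-→d16:H0→d17:-→d18:-→d19:-→d20:-→d21:-→d22:-→d23:-→d24:H2→d25:-→d26:-→d27:-→d28:-→d29:-→d30:-→d31:-→d32:H0 -> H0
  lookup 77.76.249.107: bits 01001101010011001111100101101011 walk d0:-→d1:-→d2:-→d3:-→d4:-→d5:-→d6:-→d7:-→d8:-→d9:-→d10:-→d11:-→d12:-→d13:-→d14:-→d15:-→d16:-→d17:-→d18:-→d19:-→d20:-→d21:-→d22:-→d23:-→d24:-→d25:-→d26:-→d27:-→d28:H2→d29:-→d30:-→d31:-→d32:H0 -> H0
  add 77.0.0.0/8 -> H1 at depth 8
  lookup 125.239.232.1: bits 011111011110111111101000 walk d0:-→d1:-→d2:-→d3:-→d4:-→d5:-→d6:-→d7:-→d8:-→d9:-→d10:-→d11:-→d12:-→d13:-→d14:-→d15:-→d16:H0→d17:-→d18:-→d19:-→d20:-→d21:-→d22:-→d23:-→d24:H2 -> H2
  add 130.12.216.123/32 -> H2 at depth 32
  add 77.76.192.0/18 -> H2 at depth 18
  add 130.0.0.0/8 -> H0 at depth 8
  add 125.224.0.0/12 -> H3 at depth 12
  add 125.0.0.0/8 -> H0 at depth 8
  add 77.0.0.0/8 -> H2 at depth 8
  add 130.0.0.0/12 -> H0 at depth 12
  lookup 125.239.48.227: bits 0111110111101111 walk d0:-→d1:-→d2:-→d3:-→d4:-→d5:-→d6:-→d7:-→d8:H0→d9:-→d10:-→d11:-→d12:H3→d13:-→d14:-→d15:-→d16:H0 -> H0
  add 128.0.0.0/2 -> H3 at depth 2
  lookup 48.234.129.55: bits 0 walk d0:-→d1:- -> no-route
  - 125.239.232.145/32 clear@32
  - 77.76.249.107/32 clear@32
  add 130.12.216.123/32 -> H1 at depth 32
  add 125.224.0.0/12 -> H2 at depth 12

== LOOKUPS ==
["H0","H0","H2","H0","no-route"]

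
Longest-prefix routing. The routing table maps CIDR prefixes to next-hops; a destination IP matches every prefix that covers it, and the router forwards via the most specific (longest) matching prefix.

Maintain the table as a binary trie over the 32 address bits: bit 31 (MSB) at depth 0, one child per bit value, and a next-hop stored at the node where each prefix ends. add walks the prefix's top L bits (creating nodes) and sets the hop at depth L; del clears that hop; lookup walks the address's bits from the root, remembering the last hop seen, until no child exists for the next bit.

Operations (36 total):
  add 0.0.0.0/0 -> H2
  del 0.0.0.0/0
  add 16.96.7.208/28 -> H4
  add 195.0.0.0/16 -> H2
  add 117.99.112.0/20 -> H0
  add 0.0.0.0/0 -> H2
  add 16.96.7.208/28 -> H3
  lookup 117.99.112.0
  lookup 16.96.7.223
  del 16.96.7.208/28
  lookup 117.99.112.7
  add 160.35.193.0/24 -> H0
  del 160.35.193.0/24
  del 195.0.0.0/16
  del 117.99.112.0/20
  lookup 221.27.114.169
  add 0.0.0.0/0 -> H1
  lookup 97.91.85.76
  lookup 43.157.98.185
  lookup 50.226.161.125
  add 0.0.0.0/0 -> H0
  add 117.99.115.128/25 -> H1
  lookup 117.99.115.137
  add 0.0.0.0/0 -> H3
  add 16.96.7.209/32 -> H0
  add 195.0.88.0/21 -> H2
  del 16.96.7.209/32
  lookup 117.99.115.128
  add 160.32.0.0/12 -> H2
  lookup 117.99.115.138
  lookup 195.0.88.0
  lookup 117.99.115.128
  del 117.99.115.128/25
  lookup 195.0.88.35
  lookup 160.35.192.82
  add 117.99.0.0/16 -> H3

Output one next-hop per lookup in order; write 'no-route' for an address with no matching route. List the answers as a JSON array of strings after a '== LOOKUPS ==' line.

Process each operation:
  add 0.0.0.0/0 -> H2 at depth 0
  del 0.0.0.0/0 (clear depth 0)
  add 16.96.7.208/28 -> H4 at depth 28
  add 195.0.0.0/16 -> H2 at depth 16
  add 117.99.112.0/20 -> H0 at depth 20
  add 0.0.0.0/0 -> H2 at depth 0
  add 16.96.7.208/28 -> H3 at depth 28
  Q 117.99.112.0: descend 01110101011000110111 ; hops seen [H2,H0] ; pick H0
  Q 16.96.7.223: descend 0001000001100000000001111101 ; hops seen [H2,H3] ; pick H3
  del 16.96.7.208/28 (clear depth 28)
  Q 117.99.112.7: descend 01110101011000110111 ; hops seen [H2,H0] ; pick H0
  add 160.35.193.0/24 -> H0 at depth 24
  del 160.35.193.0/24 (clear depth 24)
  del 195.0.0.0/16 (clear depth 16)
  del 117.99.112.0/20 (clear depth 20)
  Q 221.27.114.169: descend 110 ; hops seen [H2] ; pick H2
  add 0.0.0.0/0 -> H1 at depth 0
  Q 97.91.85.76: descend 011 ; hops seen [H1] ; pick H1
  Q 43.157.98.185: descend 00 ; hops seen [H1] ; pick H1
  Q 50.226.161.125: descend 00 ; hops seen [H1] ; pick H1
  add 0.0.0.0/0 -> H0 at depth 0
  add 117.99.115.128/25 -> H1 at depth 25
  Q 117.99.115.137: descend 0111010101100011011100111 ; hops seen [H0,H1] ; pick H1
  add 0.0.0.0/0 -> H3 at depth 0
  add 16.96.7.209/32 -> H0 at depth 32
  add 195.0.88.0/21 -> H2 at depth 21
  del 16.96.7.209/32 (clear depth 32)
  Q 117.99.115.128: descend 0111010101100011011100111 ; hops seen [H3,H1] ; pick H1
  add 160.32.0.0/12 -> H2 at depth 12
  Q 117.99.115.138: descend 0111010101100011011100111 ; hops seen [H3,H1] ; pick H1
  Q 195.0.88.0: descend 110000110000000001011 ; hops seen [H3,H2] ; pick H2
  Q 117.99.115.128: descend 0111010101100011011100111 ; hops seen [H3,H1] ; pick H1
  del 117.99.115.128/25 (clear depth 25)
  Q 195.0.88.35: descend 110000110000000001011 ; hops seen [H3,H2] ; pick H2
  Q 160.35.192.82: descend 10100000001000111100000 ; hops seen [H3,H2] ; pick H2
  add 117.99.0.0/16 -> H3 at depth 16

== LOOKUPS ==
["H0","H3","H0","H2","H1","H1","H1","H1","H1","H1","H2","H1","H2","H2"]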